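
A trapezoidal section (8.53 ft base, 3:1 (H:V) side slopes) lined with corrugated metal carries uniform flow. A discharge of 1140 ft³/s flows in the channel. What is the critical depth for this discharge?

y_c = 4.94 ft

At critical depth, Q² T / (g A³) = 1, i.e. A³/T = Q²/g = 1140²/32.2 = 40360.
Trying y = 3.59 ft: A³/T = 11060 — short.
Trying y = 6.01 ft: A³/T = 91220 — over.
Trying y = 4.94 ft: A³/T = 40210 — close enough.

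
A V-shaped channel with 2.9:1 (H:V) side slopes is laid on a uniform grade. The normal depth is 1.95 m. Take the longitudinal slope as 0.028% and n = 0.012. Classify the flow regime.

subcritical

For a triangular section with side slope z = 2.9: A = zy² = 2.9×1.95² = 11.03 m²; P = 2y√(1+z²) = 2×1.95×3.068 = 11.96 m.
Hydraulic radius R = A/P = 11.03/11.96 = 0.9217 m.
V = (1/n) R^(2/3) √S = (1/0.012) × 0.9217^(2/3) × √0.00028 = 1.321 m/s. Hydraulic depth D_h = A/T = 11.03/11.31 = 0.975 m.
Froude number Fr = V/√(g·D_h) = 1.321/√(9.81×0.975) = 0.427, which is less than 1, so the flow is subcritical.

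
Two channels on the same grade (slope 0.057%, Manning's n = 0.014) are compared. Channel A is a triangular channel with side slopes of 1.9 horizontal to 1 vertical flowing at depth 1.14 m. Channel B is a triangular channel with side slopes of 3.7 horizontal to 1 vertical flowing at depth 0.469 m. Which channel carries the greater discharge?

Channel A: For a triangular section with side slope z = 1.9: A = zy² = 1.9×1.14² = 2.469 m²; P = 2y√(1+z²) = 2×1.14×2.147 = 4.895 m. Hydraulic radius R = A/P = 2.469/4.895 = 0.5044 m. Q_A = (1/0.014)·2.469·0.5044^(2/3)·√0.00057 = 2.668 m³/s.
Channel B: For a triangular section with side slope z = 3.7: A = zy² = 3.7×0.469² = 0.8139 m²; P = 2y√(1+z²) = 2×0.469×3.833 = 3.595 m. Hydraulic radius R = A/P = 0.8139/3.595 = 0.2264 m. Q_B = (1/0.014)·0.8139·0.2264^(2/3)·√0.00057 = 0.5155 m³/s.
Q_A = 2.668 m³/s vs Q_B = 0.5155 m³/s, so channel A carries more.

channel A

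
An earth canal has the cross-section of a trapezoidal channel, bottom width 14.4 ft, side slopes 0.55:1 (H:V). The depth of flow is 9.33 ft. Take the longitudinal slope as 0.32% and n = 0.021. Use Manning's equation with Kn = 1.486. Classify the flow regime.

subcritical

With bottom width b = 14.4 ft and side slope z = 0.55: A = (b + zy)y = (14.4 + 0.55×9.33)×9.33 = 182.2 ft²; P = b + 2y√(1+z²) = 14.4 + 2×9.33×1.141 = 35.7 ft.
Hydraulic radius R = A/P = 182.2/35.7 = 5.105 ft.
V = (1.486/n) R^(2/3) √S = (1.486/0.021) × 5.105^(2/3) × √0.0032 = 11.87 ft/s. Hydraulic depth D_h = A/T = 182.2/24.66 = 7.389 ft.
Froude number Fr = V/√(g·D_h) = 11.87/√(32.2×7.389) = 0.769, which is less than 1, so the flow is subcritical.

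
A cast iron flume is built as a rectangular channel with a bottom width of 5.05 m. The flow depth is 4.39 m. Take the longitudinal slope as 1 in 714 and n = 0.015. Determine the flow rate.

Flow area A = b·y = 5.05 × 4.39 = 22.17 m². Wetted perimeter P = b + 2y = 5.05 + 2×4.39 = 13.83 m.
Hydraulic radius R = A/P = 22.17/13.83 = 1.603 m.
Manning's equation: Q = (1/n) A R^(2/3) S^(1/2) = (1/0.015) × 22.17 × 1.603^(2/3) × 0.001401^(1/2) = 75.8 m³/s.

Q = 75.8 m³/s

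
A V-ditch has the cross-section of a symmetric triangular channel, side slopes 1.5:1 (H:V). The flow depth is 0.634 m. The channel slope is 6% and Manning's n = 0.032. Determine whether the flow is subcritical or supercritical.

For a triangular section with side slope z = 1.5: A = zy² = 1.5×0.634² = 0.6029 m²; P = 2y√(1+z²) = 2×0.634×1.803 = 2.286 m.
Hydraulic radius R = A/P = 0.6029/2.286 = 0.2638 m.
V = (1/n) R^(2/3) √S = (1/0.032) × 0.2638^(2/3) × √0.06 = 3.148 m/s. Hydraulic depth D_h = A/T = 0.6029/1.902 = 0.317 m.
Froude number Fr = V/√(g·D_h) = 3.148/√(9.81×0.317) = 1.79, which is greater than 1, so the flow is supercritical.

supercritical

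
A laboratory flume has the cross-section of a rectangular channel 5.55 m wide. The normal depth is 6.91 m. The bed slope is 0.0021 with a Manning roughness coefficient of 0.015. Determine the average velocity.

Flow area A = b·y = 5.55 × 6.91 = 38.35 m². Wetted perimeter P = b + 2y = 5.55 + 2×6.91 = 19.37 m.
Hydraulic radius R = A/P = 38.35/19.37 = 1.98 m.
From Manning's equation, V = (1/n) R^(2/3) S^(1/2) = (1/0.015) × 1.98^(2/3) × 0.0021^(1/2) = 4.82 m/s.

V = 4.82 m/s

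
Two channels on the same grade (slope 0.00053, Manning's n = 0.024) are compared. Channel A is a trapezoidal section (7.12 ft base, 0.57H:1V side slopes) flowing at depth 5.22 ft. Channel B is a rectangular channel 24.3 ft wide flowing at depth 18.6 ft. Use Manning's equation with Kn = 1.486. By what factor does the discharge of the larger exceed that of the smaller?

Channel A: With bottom width b = 7.12 ft and side slope z = 0.57: A = (b + zy)y = (7.12 + 0.57×5.22)×5.22 = 52.7 ft²; P = b + 2y√(1+z²) = 7.12 + 2×5.22×1.151 = 19.14 ft. Hydraulic radius R = A/P = 52.7/19.14 = 2.754 ft. Q_A = (1.486/0.024)·52.7·2.754^(2/3)·√0.00053 = 147.6 ft³/s.
Channel B: Flow area A = b·y = 24.3 × 18.6 = 452 ft². Wetted perimeter P = b + 2y = 24.3 + 2×18.6 = 61.5 ft. Hydraulic radius R = A/P = 452/61.5 = 7.349 ft. Q_B = (1.486/0.024)·452·7.349^(2/3)·√0.00053 = 2435 ft³/s.
The larger discharge is 2435 ft³/s and the smaller is 147.6 ft³/s; the ratio is 16.5.

16.5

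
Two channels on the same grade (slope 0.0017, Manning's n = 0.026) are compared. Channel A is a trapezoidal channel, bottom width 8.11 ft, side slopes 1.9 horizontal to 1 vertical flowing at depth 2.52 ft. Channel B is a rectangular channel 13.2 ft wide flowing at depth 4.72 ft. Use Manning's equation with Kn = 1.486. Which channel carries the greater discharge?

channel B

Channel A: With bottom width b = 8.11 ft and side slope z = 1.9: A = (b + zy)y = (8.11 + 1.9×2.52)×2.52 = 32.5 ft²; P = b + 2y√(1+z²) = 8.11 + 2×2.52×2.147 = 18.93 ft. Hydraulic radius R = A/P = 32.5/18.93 = 1.717 ft. Q_A = (1.486/0.026)·32.5·1.717^(2/3)·√0.0017 = 109.8 ft³/s.
Channel B: Flow area A = b·y = 13.2 × 4.72 = 62.3 ft². Wetted perimeter P = b + 2y = 13.2 + 2×4.72 = 22.64 ft. Hydraulic radius R = A/P = 62.3/22.64 = 2.752 ft. Q_B = (1.486/0.026)·62.3·2.752^(2/3)·√0.0017 = 288.3 ft³/s.
Q_A = 109.8 ft³/s vs Q_B = 288.3 ft³/s, so channel B carries more.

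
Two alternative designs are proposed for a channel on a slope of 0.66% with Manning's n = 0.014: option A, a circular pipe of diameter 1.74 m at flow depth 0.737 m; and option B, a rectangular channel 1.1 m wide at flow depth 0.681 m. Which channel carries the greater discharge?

Channel A: For a circular section of diameter D = 1.74 m at depth y = 0.737 m, the central angle is θ = 2 arccos(1 − 2y/D) = 2.835 rad. Then A = (D²/8)(θ − sin θ) = 0.9584 m² and P = Dθ/2 = 2.466 m. Hydraulic radius R = A/P = 0.9584/2.466 = 0.3886 m. Q_A = (1/0.014)·0.9584·0.3886^(2/3)·√0.0066 = 2.962 m³/s.
Channel B: Flow area A = b·y = 1.1 × 0.681 = 0.7491 m². Wetted perimeter P = b + 2y = 1.1 + 2×0.681 = 2.462 m. Hydraulic radius R = A/P = 0.7491/2.462 = 0.3043 m. Q_B = (1/0.014)·0.7491·0.3043^(2/3)·√0.0066 = 1.966 m³/s.
Q_A = 2.962 m³/s vs Q_B = 1.966 m³/s, so channel A carries more.

channel A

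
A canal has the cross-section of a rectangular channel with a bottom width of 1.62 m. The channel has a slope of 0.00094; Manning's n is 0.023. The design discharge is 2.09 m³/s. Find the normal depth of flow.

y_n = 1.49 m

Manning's equation rearranged: A R^(2/3) = nQ / (1·√S) = 0.023 × 2.09 / (√0.00094) = 1.568.
At y = 1.75 m: A R^(2/3) = 1.912 — too large.
At y = 1.3 m: A R^(2/3) = 1.325 — too small.
At y = 1.49 m: A R^(2/3) = 1.57 — matches.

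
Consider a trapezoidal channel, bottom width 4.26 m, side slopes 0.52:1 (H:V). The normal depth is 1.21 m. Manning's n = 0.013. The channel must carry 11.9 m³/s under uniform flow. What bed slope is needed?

S = 0.000854

With bottom width b = 4.26 m and side slope z = 0.52: A = (b + zy)y = (4.26 + 0.52×1.21)×1.21 = 5.916 m²; P = b + 2y√(1+z²) = 4.26 + 2×1.21×1.127 = 6.988 m.
Hydraulic radius R = A/P = 5.916/6.988 = 0.8466 m.
From Manning's equation, S = [nQ / (1 A R^(2/3))]² = [0.013 × 11.9 / (1 × 5.916 × 0.8466^(2/3))]² = 0.000854.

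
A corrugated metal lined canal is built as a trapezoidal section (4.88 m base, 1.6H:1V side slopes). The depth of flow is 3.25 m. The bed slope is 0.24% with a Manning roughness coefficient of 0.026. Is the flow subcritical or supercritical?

subcritical

With bottom width b = 4.88 m and side slope z = 1.6: A = (b + zy)y = (4.88 + 1.6×3.25)×3.25 = 32.76 m²; P = b + 2y√(1+z²) = 4.88 + 2×3.25×1.887 = 17.14 m.
Hydraulic radius R = A/P = 32.76/17.14 = 1.911 m.
V = (1/n) R^(2/3) √S = (1/0.026) × 1.911^(2/3) × √0.0024 = 2.901 m/s. Hydraulic depth D_h = A/T = 32.76/15.28 = 2.144 m.
Froude number Fr = V/√(g·D_h) = 2.901/√(9.81×2.144) = 0.633, which is less than 1, so the flow is subcritical.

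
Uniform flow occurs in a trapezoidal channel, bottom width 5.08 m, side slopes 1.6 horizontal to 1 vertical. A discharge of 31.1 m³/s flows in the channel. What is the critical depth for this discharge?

At critical depth, Q² T / (g A³) = 1, i.e. A³/T = Q²/g = 31.1²/9.81 = 98.59.
Trying y = 1.18 m: A³/T = 62.77 — too small.
Trying y = 1.35 m: A³/T = 99.33 — close enough.

y_c = 1.35 m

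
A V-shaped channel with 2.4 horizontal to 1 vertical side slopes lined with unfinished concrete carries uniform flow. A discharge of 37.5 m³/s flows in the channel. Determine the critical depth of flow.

y_c = 2.18 m

At critical depth, Q² T / (g A³) = 1, i.e. A³/T = Q²/g = 37.5²/9.81 = 143.3.
Try y = 1.52 m: A³/T = 23.37 — short.
Try y = 2.52 m: A³/T = 292.7 — over.
Try y = 2.18 m: A³/T = 141.8 — ≈ 143.3.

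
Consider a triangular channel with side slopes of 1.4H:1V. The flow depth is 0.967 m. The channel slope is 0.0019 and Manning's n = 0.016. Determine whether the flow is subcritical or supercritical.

subcritical

For a triangular section with side slope z = 1.4: A = zy² = 1.4×0.967² = 1.309 m²; P = 2y√(1+z²) = 2×0.967×1.72 = 3.327 m.
Hydraulic radius R = A/P = 1.309/3.327 = 0.3934 m.
V = (1/n) R^(2/3) √S = (1/0.016) × 0.3934^(2/3) × √0.0019 = 1.463 m/s. Hydraulic depth D_h = A/T = 1.309/2.708 = 0.4835 m.
Froude number Fr = V/√(g·D_h) = 1.463/√(9.81×0.4835) = 0.672, which is less than 1, so the flow is subcritical.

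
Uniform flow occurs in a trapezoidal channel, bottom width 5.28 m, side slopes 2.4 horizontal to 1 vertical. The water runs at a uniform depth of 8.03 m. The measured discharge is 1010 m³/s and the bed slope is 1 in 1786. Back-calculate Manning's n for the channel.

With bottom width b = 5.28 m and side slope z = 2.4: A = (b + zy)y = (5.28 + 2.4×8.03)×8.03 = 197.2 m²; P = b + 2y√(1+z²) = 5.28 + 2×8.03×2.6 = 47.04 m.
Hydraulic radius R = A/P = 197.2/47.04 = 4.192 m.
Rearranging Manning's equation: n = (1/Q) A R^(2/3) S^(1/2) = (1/1010) × 197.2 × 4.192^(2/3) × √0.0005599 = 0.012.

n = 0.012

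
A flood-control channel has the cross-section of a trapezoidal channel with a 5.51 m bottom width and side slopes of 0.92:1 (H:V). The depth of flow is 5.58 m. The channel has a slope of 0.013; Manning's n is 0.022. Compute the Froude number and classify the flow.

supercritical

With bottom width b = 5.51 m and side slope z = 0.92: A = (b + zy)y = (5.51 + 0.92×5.58)×5.58 = 59.39 m²; P = b + 2y√(1+z²) = 5.51 + 2×5.58×1.359 = 20.67 m.
Hydraulic radius R = A/P = 59.39/20.67 = 2.873 m.
V = (1/n) R^(2/3) √S = (1/0.022) × 2.873^(2/3) × √0.013 = 10.47 m/s. Hydraulic depth D_h = A/T = 59.39/15.78 = 3.764 m.
Froude number Fr = V/√(g·D_h) = 10.47/√(9.81×3.764) = 1.72, which is greater than 1, so the flow is supercritical.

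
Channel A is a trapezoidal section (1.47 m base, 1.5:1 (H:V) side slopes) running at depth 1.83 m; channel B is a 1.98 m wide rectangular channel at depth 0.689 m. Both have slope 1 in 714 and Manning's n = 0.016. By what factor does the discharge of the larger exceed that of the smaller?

Channel A: With bottom width b = 1.47 m and side slope z = 1.5: A = (b + zy)y = (1.47 + 1.5×1.83)×1.83 = 7.713 m²; P = b + 2y√(1+z²) = 1.47 + 2×1.83×1.803 = 8.068 m. Hydraulic radius R = A/P = 7.713/8.068 = 0.956 m. Q_A = (1/0.016)·7.713·0.956^(2/3)·√0.001401 = 17.51 m³/s.
Channel B: Flow area A = b·y = 1.98 × 0.689 = 1.364 m². Wetted perimeter P = b + 2y = 1.98 + 2×0.689 = 3.358 m. Hydraulic radius R = A/P = 1.364/3.358 = 0.4063 m. Q_B = (1/0.016)·1.364·0.4063^(2/3)·√0.001401 = 1.75 m³/s.
The larger discharge is 17.51 m³/s and the smaller is 1.75 m³/s; the ratio is 10.

10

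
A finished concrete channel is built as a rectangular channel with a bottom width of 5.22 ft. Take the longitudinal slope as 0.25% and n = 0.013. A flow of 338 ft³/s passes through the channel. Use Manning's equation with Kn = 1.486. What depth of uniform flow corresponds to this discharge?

Manning's equation rearranged: A R^(2/3) = nQ / (1.486·√S) = 0.013 × 338 / (1.486 × √0.0025) = 59.14.
At y = 8.1 ft: A R^(2/3) = 66.53 — over.
At y = 6.24 ft: A R^(2/3) = 48.92 — short.
At y = 7.32 ft: A R^(2/3) = 59.11 — close enough.

y_n = 7.32 ft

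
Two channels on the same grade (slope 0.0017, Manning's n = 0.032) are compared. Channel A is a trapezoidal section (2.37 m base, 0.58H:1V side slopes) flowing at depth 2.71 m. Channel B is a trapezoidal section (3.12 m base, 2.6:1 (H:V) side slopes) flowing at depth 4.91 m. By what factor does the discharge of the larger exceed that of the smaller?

Channel A: With bottom width b = 2.37 m and side slope z = 0.58: A = (b + zy)y = (2.37 + 0.58×2.71)×2.71 = 10.68 m²; P = b + 2y√(1+z²) = 2.37 + 2×2.71×1.156 = 8.636 m. Hydraulic radius R = A/P = 10.68/8.636 = 1.237 m. Q_A = (1/0.032)·10.68·1.237^(2/3)·√0.0017 = 15.86 m³/s.
Channel B: With bottom width b = 3.12 m and side slope z = 2.6: A = (b + zy)y = (3.12 + 2.6×4.91)×4.91 = 78 m²; P = b + 2y√(1+z²) = 3.12 + 2×4.91×2.786 = 30.48 m. Hydraulic radius R = A/P = 78/30.48 = 2.559 m. Q_B = (1/0.032)·78·2.559^(2/3)·√0.0017 = 188 m³/s.
The larger discharge is 188 m³/s and the smaller is 15.86 m³/s; the ratio is 11.9.

11.9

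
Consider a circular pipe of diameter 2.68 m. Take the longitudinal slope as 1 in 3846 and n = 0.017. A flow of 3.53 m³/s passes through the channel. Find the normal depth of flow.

y_n = 1.92 m

Manning's equation rearranged: A R^(2/3) = nQ / (1·√S) = 0.017 × 3.53 / (√0.00026) = 3.722.
At y = 1.61 m: A R^(2/3) = 2.907 — low.
At y = 2.31 m: A R^(2/3) = 4.495 — high.
At y = 1.92 m: A R^(2/3) = 3.726 — ≈ 3.722.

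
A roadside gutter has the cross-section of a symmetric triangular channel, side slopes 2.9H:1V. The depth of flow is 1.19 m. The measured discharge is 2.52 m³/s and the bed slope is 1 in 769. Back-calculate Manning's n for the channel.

n = 0.04

For a triangular section with side slope z = 2.9: A = zy² = 2.9×1.19² = 4.107 m²; P = 2y√(1+z²) = 2×1.19×3.068 = 7.301 m.
Hydraulic radius R = A/P = 4.107/7.301 = 0.5625 m.
Rearranging Manning's equation: n = (1/Q) A R^(2/3) S^(1/2) = (1/2.52) × 4.107 × 0.5625^(2/3) × √0.0013 = 0.04.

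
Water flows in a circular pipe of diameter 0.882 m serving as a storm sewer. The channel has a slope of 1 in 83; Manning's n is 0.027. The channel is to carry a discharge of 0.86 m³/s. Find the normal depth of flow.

y_n = 0.685 m

Manning's equation rearranged: A R^(2/3) = nQ / (1·√S) = 0.027 × 0.86 / (√0.01205) = 0.2115.
Try y = 0.523 m: A R^(2/3) = 0.1471 — too small.
Try y = 0.82 m: A R^(2/3) = 0.2398 — too large.
Try y = 0.685 m: A R^(2/3) = 0.2114 — matches.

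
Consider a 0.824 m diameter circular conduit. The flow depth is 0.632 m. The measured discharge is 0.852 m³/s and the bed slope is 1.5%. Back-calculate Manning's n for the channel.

For a circular section of diameter D = 0.824 m at depth y = 0.632 m, the central angle is θ = 2 arccos(1 − 2y/D) = 4.268 rad. Then A = (D²/8)(θ − sin θ) = 0.4389 m² and P = Dθ/2 = 1.758 m.
Hydraulic radius R = A/P = 0.4389/1.758 = 0.2496 m.
Rearranging Manning's equation: n = (1/Q) A R^(2/3) S^(1/2) = (1/0.852) × 0.4389 × 0.2496^(2/3) × √0.015 = 0.025.

n = 0.025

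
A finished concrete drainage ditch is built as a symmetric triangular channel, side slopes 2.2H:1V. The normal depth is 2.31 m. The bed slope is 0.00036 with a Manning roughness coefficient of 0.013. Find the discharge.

Q = 17.7 m³/s

For a triangular section with side slope z = 2.2: A = zy² = 2.2×2.31² = 11.74 m²; P = 2y√(1+z²) = 2×2.31×2.417 = 11.16 m.
Hydraulic radius R = A/P = 11.74/11.16 = 1.051 m.
Manning's equation: Q = (1/n) A R^(2/3) S^(1/2) = (1/0.013) × 11.74 × 1.051^(2/3) × 0.00036^(1/2) = 17.7 m³/s.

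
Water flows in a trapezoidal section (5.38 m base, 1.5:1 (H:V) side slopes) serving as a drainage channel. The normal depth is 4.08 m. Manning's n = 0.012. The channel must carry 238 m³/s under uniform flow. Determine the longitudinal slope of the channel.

With bottom width b = 5.38 m and side slope z = 1.5: A = (b + zy)y = (5.38 + 1.5×4.08)×4.08 = 46.92 m²; P = b + 2y√(1+z²) = 5.38 + 2×4.08×1.803 = 20.09 m.
Hydraulic radius R = A/P = 46.92/20.09 = 2.335 m.
From Manning's equation, S = [nQ / (1 A R^(2/3))]² = [0.012 × 238 / (1 × 46.92 × 2.335^(2/3))]² = 0.0012.

S = 0.0012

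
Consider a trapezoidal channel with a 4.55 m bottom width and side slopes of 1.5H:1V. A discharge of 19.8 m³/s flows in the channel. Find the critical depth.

y_c = 1.1 m

At critical depth, Q² T / (g A³) = 1, i.e. A³/T = Q²/g = 19.8²/9.81 = 39.96.
At y = 1.29 m: A³/T = 69.53 — too large.
At y = 0.911 m: A³/T = 21.5 — too small.
At y = 1.1 m: A³/T = 40.41 — ≈ 39.96.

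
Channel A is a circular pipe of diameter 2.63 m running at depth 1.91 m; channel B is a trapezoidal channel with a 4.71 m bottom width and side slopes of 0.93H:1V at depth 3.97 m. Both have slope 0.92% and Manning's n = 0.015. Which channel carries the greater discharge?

Channel A: For a circular section of diameter D = 2.63 m at depth y = 1.91 m, the central angle is θ = 2 arccos(1 − 2y/D) = 4.081 rad. Then A = (D²/8)(θ − sin θ) = 4.226 m² and P = Dθ/2 = 5.366 m. Hydraulic radius R = A/P = 4.226/5.366 = 0.7875 m. Q_A = (1/0.015)·4.226·0.7875^(2/3)·√0.0092 = 23.04 m³/s.
Channel B: With bottom width b = 4.71 m and side slope z = 0.93: A = (b + zy)y = (4.71 + 0.93×3.97)×3.97 = 33.36 m²; P = b + 2y√(1+z²) = 4.71 + 2×3.97×1.366 = 15.55 m. Hydraulic radius R = A/P = 33.36/15.55 = 2.145 m. Q_B = (1/0.015)·33.36·2.145^(2/3)·√0.0092 = 354.7 m³/s.
Q_A = 23.04 m³/s vs Q_B = 354.7 m³/s, so channel B carries more.

channel B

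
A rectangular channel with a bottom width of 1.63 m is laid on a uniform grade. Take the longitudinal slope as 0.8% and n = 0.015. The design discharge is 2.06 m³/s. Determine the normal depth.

Manning's equation rearranged: A R^(2/3) = nQ / (1·√S) = 0.015 × 2.06 / (√0.008) = 0.3455.
Trying y = 0.537 m: A R^(2/3) = 0.4127 — over.
Trying y = 0.326 m: A R^(2/3) = 0.2011 — short.
Trying y = 0.473 m: A R^(2/3) = 0.345 — matches.

y_n = 0.473 m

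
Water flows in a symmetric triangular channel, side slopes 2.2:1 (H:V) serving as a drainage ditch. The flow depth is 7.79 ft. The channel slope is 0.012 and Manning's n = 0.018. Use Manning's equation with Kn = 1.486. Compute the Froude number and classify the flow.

supercritical

For a triangular section with side slope z = 2.2: A = zy² = 2.2×7.79² = 133.5 ft²; P = 2y√(1+z²) = 2×7.79×2.417 = 37.65 ft.
Hydraulic radius R = A/P = 133.5/37.65 = 3.546 ft.
V = (1.486/n) R^(2/3) √S = (1.486/0.018) × 3.546^(2/3) × √0.012 = 21.03 ft/s. Hydraulic depth D_h = A/T = 133.5/34.28 = 3.895 ft.
Froude number Fr = V/√(g·D_h) = 21.03/√(32.2×3.895) = 1.88, which is greater than 1, so the flow is supercritical.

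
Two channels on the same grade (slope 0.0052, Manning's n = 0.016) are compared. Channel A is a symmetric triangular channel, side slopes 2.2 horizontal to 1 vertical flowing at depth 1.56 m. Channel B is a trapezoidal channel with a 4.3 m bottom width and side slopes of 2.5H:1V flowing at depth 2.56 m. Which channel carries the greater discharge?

channel B

Channel A: For a triangular section with side slope z = 2.2: A = zy² = 2.2×1.56² = 5.354 m²; P = 2y√(1+z²) = 2×1.56×2.417 = 7.54 m. Hydraulic radius R = A/P = 5.354/7.54 = 0.7101 m. Q_A = (1/0.016)·5.354·0.7101^(2/3)·√0.0052 = 19.21 m³/s.
Channel B: With bottom width b = 4.3 m and side slope z = 2.5: A = (b + zy)y = (4.3 + 2.5×2.56)×2.56 = 27.39 m²; P = b + 2y√(1+z²) = 4.3 + 2×2.56×2.693 = 18.09 m. Hydraulic radius R = A/P = 27.39/18.09 = 1.515 m. Q_B = (1/0.016)·27.39·1.515^(2/3)·√0.0052 = 162.8 m³/s.
Q_A = 19.21 m³/s vs Q_B = 162.8 m³/s, so channel B carries more.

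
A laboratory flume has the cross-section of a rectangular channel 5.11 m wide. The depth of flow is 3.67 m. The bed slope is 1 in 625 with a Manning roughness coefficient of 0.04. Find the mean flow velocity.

V = 1.31 m/s

Flow area A = b·y = 5.11 × 3.67 = 18.75 m². Wetted perimeter P = b + 2y = 5.11 + 2×3.67 = 12.45 m.
Hydraulic radius R = A/P = 18.75/12.45 = 1.506 m.
From Manning's equation, V = (1/n) R^(2/3) S^(1/2) = (1/0.04) × 1.506^(2/3) × 0.0016^(1/2) = 1.31 m/s.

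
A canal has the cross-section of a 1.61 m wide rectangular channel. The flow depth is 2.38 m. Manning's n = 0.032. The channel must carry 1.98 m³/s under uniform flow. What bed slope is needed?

S = 0.000538

Flow area A = b·y = 1.61 × 2.38 = 3.832 m². Wetted perimeter P = b + 2y = 1.61 + 2×2.38 = 6.37 m.
Hydraulic radius R = A/P = 3.832/6.37 = 0.6015 m.
From Manning's equation, S = [nQ / (1 A R^(2/3))]² = [0.032 × 1.98 / (1 × 3.832 × 0.6015^(2/3))]² = 0.000538.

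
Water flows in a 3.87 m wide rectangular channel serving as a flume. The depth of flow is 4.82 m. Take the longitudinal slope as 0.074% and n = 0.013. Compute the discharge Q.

Flow area A = b·y = 3.87 × 4.82 = 18.65 m². Wetted perimeter P = b + 2y = 3.87 + 2×4.82 = 13.51 m.
Hydraulic radius R = A/P = 18.65/13.51 = 1.381 m.
Manning's equation: Q = (1/n) A R^(2/3) S^(1/2) = (1/0.013) × 18.65 × 1.381^(2/3) × 0.00074^(1/2) = 48.4 m³/s.

Q = 48.4 m³/s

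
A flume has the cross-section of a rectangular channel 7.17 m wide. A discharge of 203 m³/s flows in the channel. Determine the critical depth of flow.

For a rectangular channel, critical depth y_c = (q²/g)^(1/3) where q = Q/b = 203/7.17 = 28.31 m²/s.
So y_c = (28.31²/9.81)^(1/3) = 4.34 m.

y_c = 4.34 m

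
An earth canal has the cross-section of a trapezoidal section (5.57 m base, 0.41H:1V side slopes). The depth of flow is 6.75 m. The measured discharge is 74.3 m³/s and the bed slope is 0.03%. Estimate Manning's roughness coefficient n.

n = 0.026

With bottom width b = 5.57 m and side slope z = 0.41: A = (b + zy)y = (5.57 + 0.41×6.75)×6.75 = 56.28 m²; P = b + 2y√(1+z²) = 5.57 + 2×6.75×1.081 = 20.16 m.
Hydraulic radius R = A/P = 56.28/20.16 = 2.791 m.
Rearranging Manning's equation: n = (1/Q) A R^(2/3) S^(1/2) = (1/74.3) × 56.28 × 2.791^(2/3) × √0.0003 = 0.026.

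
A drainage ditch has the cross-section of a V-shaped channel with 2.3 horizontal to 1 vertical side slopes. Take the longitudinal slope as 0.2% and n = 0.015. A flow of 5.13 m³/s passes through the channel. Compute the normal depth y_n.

y_n = 1.09 m

Manning's equation rearranged: A R^(2/3) = nQ / (1·√S) = 0.015 × 5.13 / (√0.002) = 1.721.
Trying y = 1.19 m: A R^(2/3) = 2.175 — too large.
Trying y = 0.946 m: A R^(2/3) = 1.179 — too small.
Trying y = 1.09 m: A R^(2/3) = 1.721 — close enough.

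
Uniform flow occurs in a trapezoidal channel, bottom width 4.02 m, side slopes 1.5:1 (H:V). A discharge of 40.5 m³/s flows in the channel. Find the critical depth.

At critical depth, Q² T / (g A³) = 1, i.e. A³/T = Q²/g = 40.5²/9.81 = 167.2.
At y = 1.34 m: A³/T = 65.62 — low.
At y = 2.16 m: A³/T = 367.3 — high.
At y = 1.74 m: A³/T = 166.2 — ≈ 167.2.

y_c = 1.74 m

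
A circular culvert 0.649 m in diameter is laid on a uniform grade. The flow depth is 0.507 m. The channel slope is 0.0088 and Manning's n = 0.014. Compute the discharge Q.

Q = 0.629 m³/s

For a circular section of diameter D = 0.649 m at depth y = 0.507 m, the central angle is θ = 2 arccos(1 − 2y/D) = 4.336 rad. Then A = (D²/8)(θ − sin θ) = 0.2773 m² and P = Dθ/2 = 1.407 m.
Hydraulic radius R = A/P = 0.2773/1.407 = 0.1971 m.
Manning's equation: Q = (1/n) A R^(2/3) S^(1/2) = (1/0.014) × 0.2773 × 0.1971^(2/3) × 0.0088^(1/2) = 0.629 m³/s.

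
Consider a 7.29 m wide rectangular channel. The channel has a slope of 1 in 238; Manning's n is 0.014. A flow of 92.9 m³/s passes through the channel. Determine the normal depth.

y_n = 2.22 m

Manning's equation rearranged: A R^(2/3) = nQ / (1·√S) = 0.014 × 92.9 / (√0.004202) = 20.06.
Try y = 2.52 m: A R^(2/3) = 23.96 — over.
Try y = 1.57 m: A R^(2/3) = 12.18 — short.
Try y = 2.22 m: A R^(2/3) = 20.06 — close enough.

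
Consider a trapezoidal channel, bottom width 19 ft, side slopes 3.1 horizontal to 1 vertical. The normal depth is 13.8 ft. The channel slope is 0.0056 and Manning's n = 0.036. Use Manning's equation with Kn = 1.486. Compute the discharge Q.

Q = 10400 ft³/s

With bottom width b = 19 ft and side slope z = 3.1: A = (b + zy)y = (19 + 3.1×13.8)×13.8 = 852.6 ft²; P = b + 2y√(1+z²) = 19 + 2×13.8×3.257 = 108.9 ft.
Hydraulic radius R = A/P = 852.6/108.9 = 7.829 ft.
Manning's equation: Q = (1.486/n) A R^(2/3) S^(1/2) = (1.486/0.036) × 852.6 × 7.829^(2/3) × 0.0056^(1/2) = 10400 ft³/s.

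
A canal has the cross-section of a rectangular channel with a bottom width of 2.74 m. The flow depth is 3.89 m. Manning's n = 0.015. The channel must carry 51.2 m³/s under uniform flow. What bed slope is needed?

S = 0.0051

Flow area A = b·y = 2.74 × 3.89 = 10.66 m². Wetted perimeter P = b + 2y = 2.74 + 2×3.89 = 10.52 m.
Hydraulic radius R = A/P = 10.66/10.52 = 1.013 m.
From Manning's equation, S = [nQ / (1 A R^(2/3))]² = [0.015 × 51.2 / (1 × 10.66 × 1.013^(2/3))]² = 0.0051.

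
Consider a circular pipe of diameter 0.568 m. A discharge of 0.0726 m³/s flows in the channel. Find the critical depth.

At critical depth, Q² T / (g A³) = 1, i.e. A³/T = Q²/g = 0.0726²/9.81 = 0.0005373.
At y = 0.2 m: A³/T = 0.0009326 — high.
At y = 0.144 m: A³/T = 0.000261 — low.
At y = 0.173 m: A³/T = 0.0005323 — close enough.

y_c = 0.173 m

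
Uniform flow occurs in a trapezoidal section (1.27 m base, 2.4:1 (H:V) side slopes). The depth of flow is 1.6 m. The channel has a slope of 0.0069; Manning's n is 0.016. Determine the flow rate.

With bottom width b = 1.27 m and side slope z = 2.4: A = (b + zy)y = (1.27 + 2.4×1.6)×1.6 = 8.176 m²; P = b + 2y√(1+z²) = 1.27 + 2×1.6×2.6 = 9.59 m.
Hydraulic radius R = A/P = 8.176/9.59 = 0.8526 m.
Manning's equation: Q = (1/n) A R^(2/3) S^(1/2) = (1/0.016) × 8.176 × 0.8526^(2/3) × 0.0069^(1/2) = 38.2 m³/s.

Q = 38.2 m³/s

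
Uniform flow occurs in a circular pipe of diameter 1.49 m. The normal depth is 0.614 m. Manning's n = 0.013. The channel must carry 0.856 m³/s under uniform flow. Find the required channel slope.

For a circular section of diameter D = 1.49 m at depth y = 0.614 m, the central angle is θ = 2 arccos(1 − 2y/D) = 2.788 rad. Then A = (D²/8)(θ − sin θ) = 0.6777 m² and P = Dθ/2 = 2.077 m.
Hydraulic radius R = A/P = 0.6777/2.077 = 0.3262 m.
From Manning's equation, S = [nQ / (1 A R^(2/3))]² = [0.013 × 0.856 / (1 × 0.6777 × 0.3262^(2/3))]² = 0.0012.

S = 0.0012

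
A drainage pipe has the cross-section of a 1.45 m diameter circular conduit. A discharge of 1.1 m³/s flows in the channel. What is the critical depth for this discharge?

y_c = 0.538 m

At critical depth, Q² T / (g A³) = 1, i.e. A³/T = Q²/g = 1.1²/9.81 = 0.1233.
Try y = 0.686 m: A³/T = 0.3142 — too large.
Try y = 0.405 m: A³/T = 0.04124 — too small.
Try y = 0.538 m: A³/T = 0.1237 — close enough.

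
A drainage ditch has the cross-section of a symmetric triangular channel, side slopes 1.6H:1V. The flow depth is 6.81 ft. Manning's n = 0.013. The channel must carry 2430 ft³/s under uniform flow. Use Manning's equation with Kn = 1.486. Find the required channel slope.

S = 0.02

For a triangular section with side slope z = 1.6: A = zy² = 1.6×6.81² = 74.2 ft²; P = 2y√(1+z²) = 2×6.81×1.887 = 25.7 ft.
Hydraulic radius R = A/P = 74.2/25.7 = 2.887 ft.
From Manning's equation, S = [nQ / (1.486 A R^(2/3))]² = [0.013 × 2430 / (1.486 × 74.2 × 2.887^(2/3))]² = 0.02.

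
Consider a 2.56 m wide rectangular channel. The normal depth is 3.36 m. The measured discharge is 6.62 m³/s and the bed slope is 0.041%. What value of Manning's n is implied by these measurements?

n = 0.025

Flow area A = b·y = 2.56 × 3.36 = 8.602 m². Wetted perimeter P = b + 2y = 2.56 + 2×3.36 = 9.28 m.
Hydraulic radius R = A/P = 8.602/9.28 = 0.9269 m.
Rearranging Manning's equation: n = (1/Q) A R^(2/3) S^(1/2) = (1/6.62) × 8.602 × 0.9269^(2/3) × √0.00041 = 0.025.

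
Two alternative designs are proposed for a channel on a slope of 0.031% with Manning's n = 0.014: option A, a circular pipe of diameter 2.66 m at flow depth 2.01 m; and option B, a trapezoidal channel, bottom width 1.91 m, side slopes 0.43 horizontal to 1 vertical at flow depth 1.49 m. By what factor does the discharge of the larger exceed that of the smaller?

1.26

Channel A: For a circular section of diameter D = 2.66 m at depth y = 2.01 m, the central angle is θ = 2 arccos(1 − 2y/D) = 4.215 rad. Then A = (D²/8)(θ − sin θ) = 4.505 m² and P = Dθ/2 = 5.606 m. Hydraulic radius R = A/P = 4.505/5.606 = 0.8037 m. Q_A = (1/0.014)·4.505·0.8037^(2/3)·√0.00031 = 4.897 m³/s.
Channel B: With bottom width b = 1.91 m and side slope z = 0.43: A = (b + zy)y = (1.91 + 0.43×1.49)×1.49 = 3.801 m²; P = b + 2y√(1+z²) = 1.91 + 2×1.49×1.089 = 5.154 m. Hydraulic radius R = A/P = 3.801/5.154 = 0.7374 m. Q_B = (1/0.014)·3.801·0.7374^(2/3)·√0.00031 = 3.901 m³/s.
The larger discharge is 4.897 m³/s and the smaller is 3.901 m³/s; the ratio is 1.26.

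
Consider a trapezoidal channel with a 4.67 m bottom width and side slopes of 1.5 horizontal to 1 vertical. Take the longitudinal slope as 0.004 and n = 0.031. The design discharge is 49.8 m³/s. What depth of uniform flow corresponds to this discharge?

y_n = 2.33 m

Manning's equation rearranged: A R^(2/3) = nQ / (1·√S) = 0.031 × 49.8 / (√0.004) = 24.41.
At y = 1.75 m: A R^(2/3) = 14.12 — short.
At y = 2.33 m: A R^(2/3) = 24.43 — close enough.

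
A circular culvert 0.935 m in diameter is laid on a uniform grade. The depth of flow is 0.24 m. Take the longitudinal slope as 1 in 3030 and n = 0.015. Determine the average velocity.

For a circular section of diameter D = 0.935 m at depth y = 0.24 m, the central angle is θ = 2 arccos(1 − 2y/D) = 2.125 rad. Then A = (D²/8)(θ − sin θ) = 0.1393 m² and P = Dθ/2 = 0.9935 m.
Hydraulic radius R = A/P = 0.1393/0.9935 = 0.1402 m.
From Manning's equation, V = (1/n) R^(2/3) S^(1/2) = (1/0.015) × 0.1402^(2/3) × 0.00033^(1/2) = 0.327 m/s.

V = 0.327 m/s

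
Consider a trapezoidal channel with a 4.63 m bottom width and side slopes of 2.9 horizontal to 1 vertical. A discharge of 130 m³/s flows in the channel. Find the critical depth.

At critical depth, Q² T / (g A³) = 1, i.e. A³/T = Q²/g = 130²/9.81 = 1723.
Try y = 2 m: A³/T = 559.3 — too small.
Try y = 2.9 m: A³/T = 2521 — too large.
Try y = 2.64 m: A³/T = 1711 — ≈ 1723.

y_c = 2.64 m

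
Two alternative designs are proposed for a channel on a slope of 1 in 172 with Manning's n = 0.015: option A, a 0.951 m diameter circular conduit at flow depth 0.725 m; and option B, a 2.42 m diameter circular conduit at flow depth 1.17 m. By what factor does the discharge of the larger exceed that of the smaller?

Channel A: For a circular section of diameter D = 0.951 m at depth y = 0.725 m, the central angle is θ = 2 arccos(1 − 2y/D) = 4.246 rad. Then A = (D²/8)(θ − sin θ) = 0.581 m² and P = Dθ/2 = 2.019 m. Hydraulic radius R = A/P = 0.581/2.019 = 0.2878 m. Q_A = (1/0.015)·0.581·0.2878^(2/3)·√0.005814 = 1.287 m³/s.
Channel B: For a circular section of diameter D = 2.42 m at depth y = 1.17 m, the central angle is θ = 2 arccos(1 − 2y/D) = 3.075 rad. Then A = (D²/8)(θ − sin θ) = 2.203 m² and P = Dθ/2 = 3.721 m. Hydraulic radius R = A/P = 2.203/3.721 = 0.592 m. Q_B = (1/0.015)·2.203·0.592^(2/3)·√0.005814 = 7.895 m³/s.
The larger discharge is 7.895 m³/s and the smaller is 1.287 m³/s; the ratio is 6.13.

6.13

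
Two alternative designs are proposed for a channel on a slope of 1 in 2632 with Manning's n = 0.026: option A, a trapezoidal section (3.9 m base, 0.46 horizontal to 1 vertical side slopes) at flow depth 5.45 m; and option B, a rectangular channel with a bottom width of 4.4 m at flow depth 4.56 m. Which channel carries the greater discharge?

channel A

Channel A: With bottom width b = 3.9 m and side slope z = 0.46: A = (b + zy)y = (3.9 + 0.46×5.45)×5.45 = 34.92 m²; P = b + 2y√(1+z²) = 3.9 + 2×5.45×1.101 = 15.9 m. Hydraulic radius R = A/P = 34.92/15.9 = 2.196 m. Q_A = (1/0.026)·34.92·2.196^(2/3)·√0.0003799 = 44.23 m³/s.
Channel B: Flow area A = b·y = 4.4 × 4.56 = 20.06 m². Wetted perimeter P = b + 2y = 4.4 + 2×4.56 = 13.52 m. Hydraulic radius R = A/P = 20.06/13.52 = 1.484 m. Q_B = (1/0.026)·20.06·1.484^(2/3)·√0.0003799 = 19.57 m³/s.
Q_A = 44.23 m³/s vs Q_B = 19.57 m³/s, so channel A carries more.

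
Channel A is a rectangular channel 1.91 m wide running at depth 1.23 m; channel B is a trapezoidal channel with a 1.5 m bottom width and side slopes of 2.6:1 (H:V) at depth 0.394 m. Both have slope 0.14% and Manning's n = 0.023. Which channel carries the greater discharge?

channel A

Channel A: Flow area A = b·y = 1.91 × 1.23 = 2.349 m². Wetted perimeter P = b + 2y = 1.91 + 2×1.23 = 4.37 m. Hydraulic radius R = A/P = 2.349/4.37 = 0.5376 m. Q_A = (1/0.023)·2.349·0.5376^(2/3)·√0.0014 = 2.527 m³/s.
Channel B: With bottom width b = 1.5 m and side slope z = 2.6: A = (b + zy)y = (1.5 + 2.6×0.394)×0.394 = 0.9946 m²; P = b + 2y√(1+z²) = 1.5 + 2×0.394×2.786 = 3.695 m. Hydraulic radius R = A/P = 0.9946/3.695 = 0.2692 m. Q_B = (1/0.023)·0.9946·0.2692^(2/3)·√0.0014 = 0.6745 m³/s.
Q_A = 2.527 m³/s vs Q_B = 0.6745 m³/s, so channel A carries more.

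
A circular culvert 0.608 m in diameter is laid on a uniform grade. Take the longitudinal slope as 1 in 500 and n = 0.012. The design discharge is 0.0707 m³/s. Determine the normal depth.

y_n = 0.198 m

Manning's equation rearranged: A R^(2/3) = nQ / (1·√S) = 0.012 × 0.0707 / (√0.002) = 0.01897.
Try y = 0.244 m: A R^(2/3) = 0.02803 — over.
Try y = 0.198 m: A R^(2/3) = 0.01896 — close enough.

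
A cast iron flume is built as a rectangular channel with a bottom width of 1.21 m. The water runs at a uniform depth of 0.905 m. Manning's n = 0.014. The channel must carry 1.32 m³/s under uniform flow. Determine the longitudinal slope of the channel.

Flow area A = b·y = 1.21 × 0.905 = 1.095 m². Wetted perimeter P = b + 2y = 1.21 + 2×0.905 = 3.02 m.
Hydraulic radius R = A/P = 1.095/3.02 = 0.3626 m.
From Manning's equation, S = [nQ / (1 A R^(2/3))]² = [0.014 × 1.32 / (1 × 1.095 × 0.3626^(2/3))]² = 0.0011.

S = 0.0011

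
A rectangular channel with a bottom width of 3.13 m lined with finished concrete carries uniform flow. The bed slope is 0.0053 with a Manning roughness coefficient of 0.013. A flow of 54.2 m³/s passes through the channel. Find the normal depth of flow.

Manning's equation rearranged: A R^(2/3) = nQ / (1·√S) = 0.013 × 54.2 / (√0.0053) = 9.678.
Try y = 3.31 m: A R^(2/3) = 10.79 — too large.
Try y = 2.38 m: A R^(2/3) = 7.169 — too small.
Try y = 3.03 m: A R^(2/3) = 9.685 — matches.

y_n = 3.03 m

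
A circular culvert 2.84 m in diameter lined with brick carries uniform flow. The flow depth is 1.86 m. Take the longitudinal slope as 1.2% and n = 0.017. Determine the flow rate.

Q = 24.8 m³/s

For a circular section of diameter D = 2.84 m at depth y = 1.86 m, the central angle is θ = 2 arccos(1 − 2y/D) = 3.772 rad. Then A = (D²/8)(θ − sin θ) = 4.397 m² and P = Dθ/2 = 5.356 m.
Hydraulic radius R = A/P = 4.397/5.356 = 0.8209 m.
Manning's equation: Q = (1/n) A R^(2/3) S^(1/2) = (1/0.017) × 4.397 × 0.8209^(2/3) × 0.012^(1/2) = 24.8 m³/s.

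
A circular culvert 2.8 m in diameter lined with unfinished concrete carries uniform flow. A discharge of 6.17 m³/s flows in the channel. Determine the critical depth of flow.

y_c = 1.08 m

At critical depth, Q² T / (g A³) = 1, i.e. A³/T = Q²/g = 6.17²/9.81 = 3.881.
Try y = 0.769 m: A³/T = 1.037 — short.
Try y = 1.08 m: A³/T = 3.857 — ≈ 3.881.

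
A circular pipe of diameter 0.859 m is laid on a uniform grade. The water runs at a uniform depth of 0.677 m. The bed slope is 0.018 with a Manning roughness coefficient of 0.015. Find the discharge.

For a circular section of diameter D = 0.859 m at depth y = 0.677 m, the central angle is θ = 2 arccos(1 − 2y/D) = 4.37 rad. Then A = (D²/8)(θ − sin θ) = 0.4899 m² and P = Dθ/2 = 1.877 m.
Hydraulic radius R = A/P = 0.4899/1.877 = 0.261 m.
Manning's equation: Q = (1/n) A R^(2/3) S^(1/2) = (1/0.015) × 0.4899 × 0.261^(2/3) × 0.018^(1/2) = 1.79 m³/s.

Q = 1.79 m³/s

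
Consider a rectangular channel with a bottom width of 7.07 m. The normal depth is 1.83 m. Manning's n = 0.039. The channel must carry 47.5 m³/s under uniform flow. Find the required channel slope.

Flow area A = b·y = 7.07 × 1.83 = 12.94 m². Wetted perimeter P = b + 2y = 7.07 + 2×1.83 = 10.73 m.
Hydraulic radius R = A/P = 12.94/10.73 = 1.206 m.
From Manning's equation, S = [nQ / (1 A R^(2/3))]² = [0.039 × 47.5 / (1 × 12.94 × 1.206^(2/3))]² = 0.016.

S = 0.016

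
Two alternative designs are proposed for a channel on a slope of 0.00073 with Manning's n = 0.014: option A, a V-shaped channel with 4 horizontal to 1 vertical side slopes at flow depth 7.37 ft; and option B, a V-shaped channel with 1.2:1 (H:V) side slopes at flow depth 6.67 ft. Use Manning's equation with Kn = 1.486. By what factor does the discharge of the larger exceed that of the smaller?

Channel A: For a triangular section with side slope z = 4: A = zy² = 4×7.37² = 217.3 ft²; P = 2y√(1+z²) = 2×7.37×4.123 = 60.77 ft. Hydraulic radius R = A/P = 217.3/60.77 = 3.575 ft. Q_A = (1.486/0.014)·217.3·3.575^(2/3)·√0.00073 = 1457 ft³/s.
Channel B: For a triangular section with side slope z = 1.2: A = zy² = 1.2×6.67² = 53.39 ft²; P = 2y√(1+z²) = 2×6.67×1.562 = 20.84 ft. Hydraulic radius R = A/P = 53.39/20.84 = 2.562 ft. Q_B = (1.486/0.014)·53.39·2.562^(2/3)·√0.00073 = 286.7 ft³/s.
The larger discharge is 1457 ft³/s and the smaller is 286.7 ft³/s; the ratio is 5.08.

5.08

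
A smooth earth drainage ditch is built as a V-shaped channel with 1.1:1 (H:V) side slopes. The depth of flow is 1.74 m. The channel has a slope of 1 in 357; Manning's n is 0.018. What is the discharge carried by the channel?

For a triangular section with side slope z = 1.1: A = zy² = 1.1×1.74² = 3.33 m²; P = 2y√(1+z²) = 2×1.74×1.487 = 5.173 m.
Hydraulic radius R = A/P = 3.33/5.173 = 0.6437 m.
Manning's equation: Q = (1/n) A R^(2/3) S^(1/2) = (1/0.018) × 3.33 × 0.6437^(2/3) × 0.002801^(1/2) = 7.3 m³/s.

Q = 7.3 m³/s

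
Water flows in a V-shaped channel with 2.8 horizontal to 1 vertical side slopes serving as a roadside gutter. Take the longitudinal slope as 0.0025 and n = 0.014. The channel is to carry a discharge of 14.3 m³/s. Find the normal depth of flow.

y_n = 1.38 m

Manning's equation rearranged: A R^(2/3) = nQ / (1·√S) = 0.014 × 14.3 / (√0.0025) = 4.004.
At y = 1.13 m: A R^(2/3) = 2.348 — short.
At y = 1.38 m: A R^(2/3) = 4 — close enough.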